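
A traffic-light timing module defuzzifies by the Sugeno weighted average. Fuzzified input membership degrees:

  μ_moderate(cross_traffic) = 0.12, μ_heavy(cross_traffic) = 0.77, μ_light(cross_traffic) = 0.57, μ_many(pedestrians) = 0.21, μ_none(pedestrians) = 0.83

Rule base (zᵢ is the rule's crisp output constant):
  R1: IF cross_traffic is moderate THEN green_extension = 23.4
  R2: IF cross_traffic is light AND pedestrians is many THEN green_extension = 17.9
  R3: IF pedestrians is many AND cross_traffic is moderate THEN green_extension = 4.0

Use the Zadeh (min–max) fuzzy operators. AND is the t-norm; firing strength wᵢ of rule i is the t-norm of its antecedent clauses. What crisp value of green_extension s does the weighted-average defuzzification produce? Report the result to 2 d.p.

R1 (z=23.4): moderate=0.12 → w = 0.12
R2 (z=17.9): light=0.57, many=0.21; AND[min(a, b)] → w = 0.21
R3 (z=4.0): many=0.21, moderate=0.12; AND[min(a, b)] → w = 0.12
Weighted average = (0.12·23.4 + 0.21·17.9 + 0.12·4.0) / (0.12 + 0.21 + 0.12)
  = 7.0470 / 0.4500 = 15.66

15.66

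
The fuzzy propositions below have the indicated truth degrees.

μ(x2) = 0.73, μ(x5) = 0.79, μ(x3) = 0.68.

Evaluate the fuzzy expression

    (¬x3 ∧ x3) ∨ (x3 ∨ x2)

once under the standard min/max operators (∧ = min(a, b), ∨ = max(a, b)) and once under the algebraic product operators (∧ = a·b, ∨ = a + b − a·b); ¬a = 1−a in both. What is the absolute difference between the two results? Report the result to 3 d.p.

0.202

Under standard min/max:
  ¬x3 = 1 − 0.68 = 0.32
  ¬x3 ∧ x3 = min(a, b) on (0.32, 0.68) = 0.32
  x3 ∨ x2 = max(a, b) on (0.68, 0.73) = 0.73
  (¬x3 ∧ x3) ∨ (x3 ∨ x2) = max(a, b) on (0.32, 0.73) = 0.73
  → value = 0.7300
Under algebraic product:
  ¬x3 = 1 − 0.6800 = 0.3200
  ¬x3 ∧ x3 = a·b on (0.3200, 0.6800) = 0.2176
  x3 ∨ x2 = a + b − a·b on (0.6800, 0.7300) = 0.9136
  (¬x3 ∧ x3) ∨ (x3 ∨ x2) = a + b − a·b on (0.2176, 0.9136) = 0.9324
  → value = 0.9324
|0.7300 − 0.9324| = 0.202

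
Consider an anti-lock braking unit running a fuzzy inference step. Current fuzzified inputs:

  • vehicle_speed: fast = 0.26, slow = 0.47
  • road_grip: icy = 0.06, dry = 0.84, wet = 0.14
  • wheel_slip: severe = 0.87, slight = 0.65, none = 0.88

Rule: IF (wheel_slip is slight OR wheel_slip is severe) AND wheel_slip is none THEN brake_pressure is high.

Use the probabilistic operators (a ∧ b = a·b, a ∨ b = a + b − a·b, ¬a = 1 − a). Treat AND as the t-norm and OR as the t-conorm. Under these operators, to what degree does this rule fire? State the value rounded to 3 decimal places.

firing strength: (slight=0.65 OR severe=0.87) = 0.9545; AND[a·b] with none=0.88 → w = 0.8400

0.840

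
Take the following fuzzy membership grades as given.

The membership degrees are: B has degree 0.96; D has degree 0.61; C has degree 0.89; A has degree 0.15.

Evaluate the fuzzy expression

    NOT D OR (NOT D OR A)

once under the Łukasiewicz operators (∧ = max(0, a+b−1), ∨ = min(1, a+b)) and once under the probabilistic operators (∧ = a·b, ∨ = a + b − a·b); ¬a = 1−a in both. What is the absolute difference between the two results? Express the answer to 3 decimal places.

0.246

Under Łukasiewicz:
  NOT D = 1 − 0.61 = 0.39
  NOT D = 1 − 0.61 = 0.39
  NOT D OR A = min(1, a+b) on (0.39, 0.15) = 0.54
  NOT D OR (NOT D OR A) = min(1, a+b) on (0.39, 0.54) = 0.93
  → value = 0.9300
Under probabilistic:
  NOT D = 1 − 0.6100 = 0.3900
  NOT D = 1 − 0.6100 = 0.3900
  NOT D OR A = a + b − a·b on (0.3900, 0.1500) = 0.4815
  NOT D OR (NOT D OR A) = a + b − a·b on (0.3900, 0.4815) = 0.6837
  → value = 0.6837
|0.9300 − 0.6837| = 0.246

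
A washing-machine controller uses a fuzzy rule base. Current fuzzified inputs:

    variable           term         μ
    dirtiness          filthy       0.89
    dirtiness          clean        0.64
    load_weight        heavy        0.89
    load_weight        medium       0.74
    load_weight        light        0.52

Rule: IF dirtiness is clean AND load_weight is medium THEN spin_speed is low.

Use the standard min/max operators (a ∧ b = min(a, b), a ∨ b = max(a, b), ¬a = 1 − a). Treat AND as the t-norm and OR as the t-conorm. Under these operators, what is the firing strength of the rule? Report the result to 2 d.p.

firing strength: clean=0.64, medium=0.74; AND[min(a, b)] → w = 0.64

0.64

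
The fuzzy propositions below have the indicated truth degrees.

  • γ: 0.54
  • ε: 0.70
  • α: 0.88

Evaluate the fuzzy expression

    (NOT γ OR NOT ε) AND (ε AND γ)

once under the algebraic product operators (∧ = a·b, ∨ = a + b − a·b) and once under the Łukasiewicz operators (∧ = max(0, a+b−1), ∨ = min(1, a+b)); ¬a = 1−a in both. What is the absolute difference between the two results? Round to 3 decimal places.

0.235

Under algebraic product:
  NOT γ = 1 − 0.5400 = 0.4600
  NOT ε = 1 − 0.7000 = 0.3000
  NOT γ OR NOT ε = a + b − a·b on (0.4600, 0.3000) = 0.6220
  ε AND γ = a·b on (0.7000, 0.5400) = 0.3780
  (NOT γ OR NOT ε) AND (ε AND γ) = a·b on (0.6220, 0.3780) = 0.2351
  → value = 0.2351
Under Łukasiewicz:
  NOT γ = 1 − 0.54 = 0.46
  NOT ε = 1 − 0.70 = 0.30
  NOT γ OR NOT ε = min(1, a+b) on (0.46, 0.30) = 0.76
  ε AND γ = max(0, a+b−1) on (0.70, 0.54) = 0.24
  (NOT γ OR NOT ε) AND (ε AND γ) = max(0, a+b−1) on (0.76, 0.24) = 0.00
  → value = 0.0000
|0.2351 − 0.0000| = 0.235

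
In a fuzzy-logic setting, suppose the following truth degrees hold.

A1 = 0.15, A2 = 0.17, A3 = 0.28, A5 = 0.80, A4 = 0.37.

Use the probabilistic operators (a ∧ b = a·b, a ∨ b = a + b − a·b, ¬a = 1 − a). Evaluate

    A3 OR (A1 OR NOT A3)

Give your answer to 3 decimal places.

0.829

NOT A3 = 1 − 0.2800 = 0.7200
A1 OR NOT A3 = a + b − a·b on (0.1500, 0.7200) = 0.7620
A3 OR (A1 OR NOT A3) = a + b − a·b on (0.2800, 0.7620) = 0.8286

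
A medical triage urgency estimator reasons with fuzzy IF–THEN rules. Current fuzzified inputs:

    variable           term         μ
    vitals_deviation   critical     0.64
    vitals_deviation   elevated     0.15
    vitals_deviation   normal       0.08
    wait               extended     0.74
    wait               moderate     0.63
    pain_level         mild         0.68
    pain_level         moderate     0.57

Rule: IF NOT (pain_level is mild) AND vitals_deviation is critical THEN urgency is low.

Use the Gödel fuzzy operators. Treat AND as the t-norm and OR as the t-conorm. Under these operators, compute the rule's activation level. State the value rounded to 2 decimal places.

0.32

firing strength: ¬mild=1−0.68=0.32, critical=0.64; AND[min(a, b)] → w = 0.32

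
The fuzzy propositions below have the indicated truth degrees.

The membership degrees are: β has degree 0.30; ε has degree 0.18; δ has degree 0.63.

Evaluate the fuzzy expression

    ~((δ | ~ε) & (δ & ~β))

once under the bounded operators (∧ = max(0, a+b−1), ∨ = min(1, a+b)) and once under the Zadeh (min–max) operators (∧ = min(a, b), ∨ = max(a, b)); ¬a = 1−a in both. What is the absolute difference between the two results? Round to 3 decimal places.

0.300

Under bounded:
  ~ε = 1 − 0.18 = 0.82
  δ | ~ε = min(1, a+b) on (0.63, 0.82) = 1.00
  ~β = 1 − 0.30 = 0.70
  δ & ~β = max(0, a+b−1) on (0.63, 0.70) = 0.33
  (δ | ~ε) & (δ & ~β) = max(0, a+b−1) on (1.00, 0.33) = 0.33
  ~((δ | ~ε) & (δ & ~β)) = 1 − 0.33 = 0.67
  → value = 0.6700
Under Zadeh (min–max):
  ~ε = 1 − 0.18 = 0.82
  δ | ~ε = max(a, b) on (0.63, 0.82) = 0.82
  ~β = 1 − 0.30 = 0.70
  δ & ~β = min(a, b) on (0.63, 0.70) = 0.63
  (δ | ~ε) & (δ & ~β) = min(a, b) on (0.82, 0.63) = 0.63
  ~((δ | ~ε) & (δ & ~β)) = 1 − 0.63 = 0.37
  → value = 0.3700
|0.6700 − 0.3700| = 0.300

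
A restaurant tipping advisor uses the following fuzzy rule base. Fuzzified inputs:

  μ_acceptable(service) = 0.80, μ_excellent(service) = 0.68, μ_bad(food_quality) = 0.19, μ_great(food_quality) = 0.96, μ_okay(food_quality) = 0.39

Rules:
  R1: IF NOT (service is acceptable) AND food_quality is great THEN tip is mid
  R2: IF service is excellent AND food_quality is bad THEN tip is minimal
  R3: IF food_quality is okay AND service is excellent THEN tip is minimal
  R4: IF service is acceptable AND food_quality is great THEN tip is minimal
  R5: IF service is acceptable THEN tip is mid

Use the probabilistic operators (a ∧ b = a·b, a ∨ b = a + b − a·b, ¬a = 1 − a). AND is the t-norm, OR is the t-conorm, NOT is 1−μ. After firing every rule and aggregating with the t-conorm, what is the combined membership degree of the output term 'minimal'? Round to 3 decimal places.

R1: ¬acceptable=1−0.80=0.20, great=0.96; AND[a·b] → w = 0.1920
R2: excellent=0.68, bad=0.19; AND[a·b] → w = 0.1292
R3: okay=0.39, excellent=0.68; AND[a·b] → w = 0.2652
R4: acceptable=0.80, great=0.96; AND[a·b] → w = 0.7680
R5: acceptable=0.80 → w = 0.8000
Rules with consequent 'minimal': {R2, R3, R4} → strengths 0.1292, 0.2652, 0.7680
Aggregate via t-conorm [a + b − a·b]: 0.8516

0.852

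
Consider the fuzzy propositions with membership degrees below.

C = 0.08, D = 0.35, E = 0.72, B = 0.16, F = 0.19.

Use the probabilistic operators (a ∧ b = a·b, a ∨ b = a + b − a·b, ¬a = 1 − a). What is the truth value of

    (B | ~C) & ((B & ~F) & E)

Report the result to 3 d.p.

~C = 1 − 0.0800 = 0.9200
B | ~C = a + b − a·b on (0.1600, 0.9200) = 0.9328
~F = 1 − 0.1900 = 0.8100
B & ~F = a·b on (0.1600, 0.8100) = 0.1296
(B & ~F) & E = a·b on (0.1296, 0.7200) = 0.0933
(B | ~C) & ((B & ~F) & E) = a·b on (0.9328, 0.0933) = 0.0870

0.087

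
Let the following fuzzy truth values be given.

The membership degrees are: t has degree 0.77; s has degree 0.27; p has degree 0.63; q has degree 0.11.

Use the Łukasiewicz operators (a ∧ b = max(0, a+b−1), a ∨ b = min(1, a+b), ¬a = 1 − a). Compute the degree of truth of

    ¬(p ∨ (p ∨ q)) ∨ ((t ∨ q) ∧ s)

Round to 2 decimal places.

p ∨ q = min(1, a+b) on (0.63, 0.11) = 0.74
p ∨ (p ∨ q) = min(1, a+b) on (0.63, 0.74) = 1.00
¬(p ∨ (p ∨ q)) = 1 − 1.00 = 0.00
t ∨ q = min(1, a+b) on (0.77, 0.11) = 0.88
(t ∨ q) ∧ s = max(0, a+b−1) on (0.88, 0.27) = 0.15
¬(p ∨ (p ∨ q)) ∨ ((t ∨ q) ∧ s) = min(1, a+b) on (0.00, 0.15) = 0.15

0.15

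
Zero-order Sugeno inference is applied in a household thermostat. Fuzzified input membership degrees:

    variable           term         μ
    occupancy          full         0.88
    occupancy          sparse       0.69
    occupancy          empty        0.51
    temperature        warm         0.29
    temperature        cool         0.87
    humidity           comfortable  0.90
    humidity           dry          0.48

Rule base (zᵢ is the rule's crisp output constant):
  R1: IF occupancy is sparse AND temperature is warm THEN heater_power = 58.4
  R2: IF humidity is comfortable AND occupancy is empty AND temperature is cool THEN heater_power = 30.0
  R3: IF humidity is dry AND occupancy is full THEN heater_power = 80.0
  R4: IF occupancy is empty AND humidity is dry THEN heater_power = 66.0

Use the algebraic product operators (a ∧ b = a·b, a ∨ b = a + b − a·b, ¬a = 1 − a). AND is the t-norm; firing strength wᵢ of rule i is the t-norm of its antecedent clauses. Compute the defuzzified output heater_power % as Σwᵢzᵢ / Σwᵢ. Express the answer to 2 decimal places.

R1 (z=58.4): sparse=0.69, warm=0.29; AND[a·b] → w = 0.2001
R2 (z=30.0): comfortable=0.90, empty=0.51, cool=0.87; AND[a·b] → w = 0.3993
R3 (z=80.0): dry=0.48, full=0.88; AND[a·b] → w = 0.4224
R4 (z=66.0): empty=0.51, dry=0.48; AND[a·b] → w = 0.2448
Weighted average = (0.2001·58.4 + 0.3993·30.0 + 0.4224·80.0 + 0.2448·66.0) / (0.2001 + 0.3993 + 0.4224 + 0.2448)
  = 73.6145 / 1.2666 = 58.12

58.12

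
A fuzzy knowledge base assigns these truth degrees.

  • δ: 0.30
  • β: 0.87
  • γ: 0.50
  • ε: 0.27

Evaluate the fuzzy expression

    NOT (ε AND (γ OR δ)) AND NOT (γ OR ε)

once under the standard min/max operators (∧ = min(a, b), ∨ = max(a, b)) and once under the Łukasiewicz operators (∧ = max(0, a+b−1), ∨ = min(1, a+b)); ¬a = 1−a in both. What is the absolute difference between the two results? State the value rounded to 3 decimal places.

Under standard min/max:
  γ OR δ = max(a, b) on (0.50, 0.30) = 0.50
  ε AND (γ OR δ) = min(a, b) on (0.27, 0.50) = 0.27
  NOT (ε AND (γ OR δ)) = 1 − 0.27 = 0.73
  γ OR ε = max(a, b) on (0.50, 0.27) = 0.50
  NOT (γ OR ε) = 1 − 0.50 = 0.50
  NOT (ε AND (γ OR δ)) AND NOT (γ OR ε) = min(a, b) on (0.73, 0.50) = 0.50
  → value = 0.5000
Under Łukasiewicz:
  γ OR δ = min(1, a+b) on (0.50, 0.30) = 0.80
  ε AND (γ OR δ) = max(0, a+b−1) on (0.27, 0.80) = 0.07
  NOT (ε AND (γ OR δ)) = 1 − 0.07 = 0.93
  γ OR ε = min(1, a+b) on (0.50, 0.27) = 0.77
  NOT (γ OR ε) = 1 − 0.77 = 0.23
  NOT (ε AND (γ OR δ)) AND NOT (γ OR ε) = max(0, a+b−1) on (0.93, 0.23) = 0.16
  → value = 0.1600
|0.5000 − 0.1600| = 0.340

0.340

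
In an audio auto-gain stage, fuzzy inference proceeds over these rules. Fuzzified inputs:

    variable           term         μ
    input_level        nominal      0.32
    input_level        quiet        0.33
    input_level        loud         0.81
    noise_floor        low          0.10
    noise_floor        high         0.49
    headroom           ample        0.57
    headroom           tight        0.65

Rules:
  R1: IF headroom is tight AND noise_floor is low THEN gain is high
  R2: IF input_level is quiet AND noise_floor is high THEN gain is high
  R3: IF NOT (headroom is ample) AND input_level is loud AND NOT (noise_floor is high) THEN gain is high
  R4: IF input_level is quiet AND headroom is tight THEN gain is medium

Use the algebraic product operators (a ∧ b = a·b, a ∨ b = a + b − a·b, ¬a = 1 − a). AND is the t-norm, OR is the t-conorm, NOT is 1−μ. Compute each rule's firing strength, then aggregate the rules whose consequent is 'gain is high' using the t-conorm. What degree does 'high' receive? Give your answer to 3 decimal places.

0.355

R1: tight=0.65, low=0.10; AND[a·b] → w = 0.0650
R2: quiet=0.33, high=0.49; AND[a·b] → w = 0.1617
R3: ¬ample=1−0.57=0.43, loud=0.81, ¬high=1−0.49=0.51; AND[a·b] → w = 0.1776
R4: quiet=0.33, tight=0.65; AND[a·b] → w = 0.2145
Rules with consequent 'high': {R1, R2, R3} → strengths 0.0650, 0.1617, 0.1776
Aggregate via t-conorm [a + b − a·b]: 0.3554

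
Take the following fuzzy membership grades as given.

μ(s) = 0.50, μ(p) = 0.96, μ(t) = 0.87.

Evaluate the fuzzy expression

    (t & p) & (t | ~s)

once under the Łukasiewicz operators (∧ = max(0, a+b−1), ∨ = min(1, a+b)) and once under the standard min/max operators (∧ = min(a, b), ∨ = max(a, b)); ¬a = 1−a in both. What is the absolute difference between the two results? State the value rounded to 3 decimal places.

Under Łukasiewicz:
  t & p = max(0, a+b−1) on (0.87, 0.96) = 0.83
  ~s = 1 − 0.50 = 0.50
  t | ~s = min(1, a+b) on (0.87, 0.50) = 1.00
  (t & p) & (t | ~s) = max(0, a+b−1) on (0.83, 1.00) = 0.83
  → value = 0.8300
Under standard min/max:
  t & p = min(a, b) on (0.87, 0.96) = 0.87
  ~s = 1 − 0.50 = 0.50
  t | ~s = max(a, b) on (0.87, 0.50) = 0.87
  (t & p) & (t | ~s) = min(a, b) on (0.87, 0.87) = 0.87
  → value = 0.8700
|0.8300 − 0.8700| = 0.040

0.040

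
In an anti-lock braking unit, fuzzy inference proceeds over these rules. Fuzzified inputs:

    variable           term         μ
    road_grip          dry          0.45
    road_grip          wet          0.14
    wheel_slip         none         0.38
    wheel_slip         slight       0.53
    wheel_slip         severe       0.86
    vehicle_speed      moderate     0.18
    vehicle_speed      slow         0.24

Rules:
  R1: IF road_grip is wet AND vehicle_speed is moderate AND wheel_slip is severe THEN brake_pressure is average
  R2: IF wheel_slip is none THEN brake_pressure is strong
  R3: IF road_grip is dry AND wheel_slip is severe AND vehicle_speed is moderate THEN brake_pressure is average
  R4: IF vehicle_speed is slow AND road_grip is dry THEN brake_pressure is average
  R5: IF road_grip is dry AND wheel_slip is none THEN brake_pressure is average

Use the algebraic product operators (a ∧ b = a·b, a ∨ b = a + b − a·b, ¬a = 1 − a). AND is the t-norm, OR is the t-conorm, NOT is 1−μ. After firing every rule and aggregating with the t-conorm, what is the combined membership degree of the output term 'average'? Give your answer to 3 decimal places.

0.327

R1: wet=0.14, moderate=0.18, severe=0.86; AND[a·b] → w = 0.0217
R2: none=0.38 → w = 0.3800
R3: dry=0.45, severe=0.86, moderate=0.18; AND[a·b] → w = 0.0697
R4: slow=0.24, dry=0.45; AND[a·b] → w = 0.1080
R5: dry=0.45, none=0.38; AND[a·b] → w = 0.1710
Rules with consequent 'average': {R1, R3, R4, R5} → strengths 0.0217, 0.0697, 0.1080, 0.1710
Aggregate via t-conorm [a + b − a·b]: 0.3270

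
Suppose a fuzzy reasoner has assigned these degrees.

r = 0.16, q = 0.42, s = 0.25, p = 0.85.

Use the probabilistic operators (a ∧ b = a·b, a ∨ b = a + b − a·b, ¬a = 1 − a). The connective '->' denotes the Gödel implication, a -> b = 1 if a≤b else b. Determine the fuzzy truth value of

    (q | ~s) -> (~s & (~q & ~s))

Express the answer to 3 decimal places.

~s = 1 − 0.2500 = 0.7500
q | ~s = a + b − a·b on (0.4200, 0.7500) = 0.8550
~s = 1 − 0.2500 = 0.7500
~q = 1 − 0.4200 = 0.5800
~s = 1 − 0.2500 = 0.7500
~q & ~s = a·b on (0.5800, 0.7500) = 0.4350
~s & (~q & ~s) = a·b on (0.7500, 0.4350) = 0.3263
(q | ~s) -> (~s & (~q & ~s))  [Gödel: 1 if a≤b else b] with a=0.8550, b=0.3263 → 0.3263

0.326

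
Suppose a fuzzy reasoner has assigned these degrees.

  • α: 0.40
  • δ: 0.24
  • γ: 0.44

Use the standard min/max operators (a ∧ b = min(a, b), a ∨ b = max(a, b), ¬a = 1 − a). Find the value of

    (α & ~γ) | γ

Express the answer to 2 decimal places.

~γ = 1 − 0.44 = 0.56
α & ~γ = min(a, b) on (0.40, 0.56) = 0.40
(α & ~γ) | γ = max(a, b) on (0.40, 0.44) = 0.44

0.44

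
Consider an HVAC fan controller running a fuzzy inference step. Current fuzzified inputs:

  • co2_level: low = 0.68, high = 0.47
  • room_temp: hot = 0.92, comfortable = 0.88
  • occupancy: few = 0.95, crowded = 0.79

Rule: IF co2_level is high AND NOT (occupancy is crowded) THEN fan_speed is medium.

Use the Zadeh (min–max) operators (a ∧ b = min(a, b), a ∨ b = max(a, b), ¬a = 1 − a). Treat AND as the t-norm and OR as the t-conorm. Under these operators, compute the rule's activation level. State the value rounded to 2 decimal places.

firing strength: high=0.47, ¬crowded=1−0.79=0.21; AND[min(a, b)] → w = 0.21

0.21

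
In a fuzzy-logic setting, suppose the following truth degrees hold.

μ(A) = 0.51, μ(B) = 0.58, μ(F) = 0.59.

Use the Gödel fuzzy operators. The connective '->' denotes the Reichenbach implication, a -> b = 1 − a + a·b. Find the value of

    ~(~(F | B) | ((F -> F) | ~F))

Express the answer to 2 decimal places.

0.24

F | B = max(a, b) on (0.59, 0.58) = 0.59
~(F | B) = 1 − 0.59 = 0.41
F -> F  [Reichenbach: 1 − a + a·b] with a=0.59, b=0.59 → 0.76
~F = 1 − 0.59 = 0.41
(F -> F) | ~F = max(a, b) on (0.76, 0.41) = 0.76
~(F | B) | ((F -> F) | ~F) = max(a, b) on (0.41, 0.76) = 0.76
~(~(F | B) | ((F -> F) | ~F)) = 1 − 0.76 = 0.24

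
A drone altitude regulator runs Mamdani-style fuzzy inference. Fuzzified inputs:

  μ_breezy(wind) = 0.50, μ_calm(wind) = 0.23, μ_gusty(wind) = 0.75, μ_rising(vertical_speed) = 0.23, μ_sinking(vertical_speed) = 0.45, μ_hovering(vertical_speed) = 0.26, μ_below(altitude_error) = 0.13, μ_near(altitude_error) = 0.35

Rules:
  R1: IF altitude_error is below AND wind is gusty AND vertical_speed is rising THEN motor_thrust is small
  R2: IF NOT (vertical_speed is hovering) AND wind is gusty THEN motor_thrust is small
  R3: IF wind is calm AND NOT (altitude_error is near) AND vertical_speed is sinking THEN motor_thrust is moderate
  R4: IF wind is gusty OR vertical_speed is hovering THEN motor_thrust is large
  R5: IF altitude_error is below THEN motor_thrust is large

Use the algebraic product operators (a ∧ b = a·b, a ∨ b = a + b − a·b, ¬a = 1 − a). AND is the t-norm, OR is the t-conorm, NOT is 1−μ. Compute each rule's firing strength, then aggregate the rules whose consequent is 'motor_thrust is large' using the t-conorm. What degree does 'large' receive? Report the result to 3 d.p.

R1: below=0.13, gusty=0.75, rising=0.23; AND[a·b] → w = 0.0224
R2: ¬hovering=1−0.26=0.74, gusty=0.75; AND[a·b] → w = 0.5550
R3: calm=0.23, ¬near=1−0.35=0.65, sinking=0.45; AND[a·b] → w = 0.0673
R4: gusty=0.75, hovering=0.26; OR[a + b − a·b] → w = 0.8150
R5: below=0.13 → w = 0.1300
Rules with consequent 'large': {R4, R5} → strengths 0.8150, 0.1300
Aggregate via t-conorm [a + b − a·b]: 0.8390

0.839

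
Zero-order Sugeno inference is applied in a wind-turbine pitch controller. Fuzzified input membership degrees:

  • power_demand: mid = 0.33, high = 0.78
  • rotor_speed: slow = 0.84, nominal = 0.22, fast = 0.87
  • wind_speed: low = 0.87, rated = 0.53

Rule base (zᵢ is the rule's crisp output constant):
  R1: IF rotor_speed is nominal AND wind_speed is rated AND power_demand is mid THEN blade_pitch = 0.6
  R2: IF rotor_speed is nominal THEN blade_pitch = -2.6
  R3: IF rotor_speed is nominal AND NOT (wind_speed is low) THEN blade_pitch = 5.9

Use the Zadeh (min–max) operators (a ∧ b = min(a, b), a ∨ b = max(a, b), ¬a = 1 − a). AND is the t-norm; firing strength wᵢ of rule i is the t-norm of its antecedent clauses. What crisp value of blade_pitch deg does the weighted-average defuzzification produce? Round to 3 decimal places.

0.574

R1 (z=0.6): nominal=0.22, rated=0.53, mid=0.33; AND[min(a, b)] → w = 0.22
R2 (z=-2.6): nominal=0.22 → w = 0.22
R3 (z=5.9): nominal=0.22, ¬low=1−0.87=0.13; AND[min(a, b)] → w = 0.13
Weighted average = (0.22·0.6 + 0.22·-2.6 + 0.13·5.9) / (0.22 + 0.22 + 0.13)
  = 0.3270 / 0.5700 = 0.574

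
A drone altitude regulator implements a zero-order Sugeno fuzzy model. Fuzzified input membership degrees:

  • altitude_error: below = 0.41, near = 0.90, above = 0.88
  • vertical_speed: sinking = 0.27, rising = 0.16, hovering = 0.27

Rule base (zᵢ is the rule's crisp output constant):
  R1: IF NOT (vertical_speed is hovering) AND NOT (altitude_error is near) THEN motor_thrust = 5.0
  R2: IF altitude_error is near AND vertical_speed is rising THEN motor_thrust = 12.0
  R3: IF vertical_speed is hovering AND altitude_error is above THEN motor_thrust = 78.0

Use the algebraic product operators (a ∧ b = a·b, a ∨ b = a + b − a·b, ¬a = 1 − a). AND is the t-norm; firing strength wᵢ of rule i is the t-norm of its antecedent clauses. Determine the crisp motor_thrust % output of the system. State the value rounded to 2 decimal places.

45.37

R1 (z=5.0): ¬hovering=1−0.27=0.73, ¬near=1−0.90=0.10; AND[a·b] → w = 0.0730
R2 (z=12.0): near=0.90, rising=0.16; AND[a·b] → w = 0.1440
R3 (z=78.0): hovering=0.27, above=0.88; AND[a·b] → w = 0.2376
Weighted average = (0.0730·5.0 + 0.1440·12.0 + 0.2376·78.0) / (0.0730 + 0.1440 + 0.2376)
  = 20.6258 / 0.4546 = 45.37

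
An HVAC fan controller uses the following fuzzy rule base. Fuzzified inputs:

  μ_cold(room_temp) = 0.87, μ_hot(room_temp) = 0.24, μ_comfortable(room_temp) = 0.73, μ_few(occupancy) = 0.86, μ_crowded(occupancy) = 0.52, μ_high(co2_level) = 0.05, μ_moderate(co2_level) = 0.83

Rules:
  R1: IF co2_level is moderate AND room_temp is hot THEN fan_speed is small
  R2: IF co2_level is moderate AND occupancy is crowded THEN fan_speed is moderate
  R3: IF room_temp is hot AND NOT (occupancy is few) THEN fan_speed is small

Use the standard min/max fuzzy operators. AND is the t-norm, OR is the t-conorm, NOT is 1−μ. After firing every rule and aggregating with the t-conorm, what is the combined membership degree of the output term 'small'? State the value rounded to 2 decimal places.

0.24

R1: moderate=0.83, hot=0.24; AND[min(a, b)] → w = 0.24
R2: moderate=0.83, crowded=0.52; AND[min(a, b)] → w = 0.52
R3: hot=0.24, ¬few=1−0.86=0.14; AND[min(a, b)] → w = 0.14
Rules with consequent 'small': {R1, R3} → strengths 0.24, 0.14
Aggregate via t-conorm [max(a, b)]: 0.24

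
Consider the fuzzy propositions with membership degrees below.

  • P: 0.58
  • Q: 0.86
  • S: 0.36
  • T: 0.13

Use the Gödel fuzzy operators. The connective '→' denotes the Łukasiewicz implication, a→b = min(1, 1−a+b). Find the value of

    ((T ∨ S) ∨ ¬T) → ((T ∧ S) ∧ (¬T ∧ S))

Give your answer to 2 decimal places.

T ∨ S = max(a, b) on (0.13, 0.36) = 0.36
¬T = 1 − 0.13 = 0.87
(T ∨ S) ∨ ¬T = max(a, b) on (0.36, 0.87) = 0.87
T ∧ S = min(a, b) on (0.13, 0.36) = 0.13
¬T = 1 − 0.13 = 0.87
¬T ∧ S = min(a, b) on (0.87, 0.36) = 0.36
(T ∧ S) ∧ (¬T ∧ S) = min(a, b) on (0.13, 0.36) = 0.13
((T ∨ S) ∨ ¬T) → ((T ∧ S) ∧ (¬T ∧ S))  [Łukasiewicz: min(1, 1−a+b)] with a=0.87, b=0.13 → 0.26

0.26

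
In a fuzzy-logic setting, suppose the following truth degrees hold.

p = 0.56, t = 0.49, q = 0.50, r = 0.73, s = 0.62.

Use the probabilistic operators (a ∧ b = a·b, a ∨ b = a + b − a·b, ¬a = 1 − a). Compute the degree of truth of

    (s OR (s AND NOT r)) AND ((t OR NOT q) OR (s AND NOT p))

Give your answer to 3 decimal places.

NOT r = 1 − 0.7300 = 0.2700
s AND NOT r = a·b on (0.6200, 0.2700) = 0.1674
s OR (s AND NOT r) = a + b − a·b on (0.6200, 0.1674) = 0.6836
NOT q = 1 − 0.5000 = 0.5000
t OR NOT q = a + b − a·b on (0.4900, 0.5000) = 0.7450
NOT p = 1 − 0.5600 = 0.4400
s AND NOT p = a·b on (0.6200, 0.4400) = 0.2728
(t OR NOT q) OR (s AND NOT p) = a + b − a·b on (0.7450, 0.2728) = 0.8146
(s OR (s AND NOT r)) AND ((t OR NOT q) OR (s AND NOT p)) = a·b on (0.6836, 0.8146) = 0.5568

0.557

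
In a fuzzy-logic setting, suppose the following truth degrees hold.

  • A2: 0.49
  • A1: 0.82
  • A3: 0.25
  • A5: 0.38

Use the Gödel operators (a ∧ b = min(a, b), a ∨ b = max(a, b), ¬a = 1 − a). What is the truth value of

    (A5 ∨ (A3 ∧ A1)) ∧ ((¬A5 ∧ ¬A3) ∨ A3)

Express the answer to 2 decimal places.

0.38

A3 ∧ A1 = min(a, b) on (0.25, 0.82) = 0.25
A5 ∨ (A3 ∧ A1) = max(a, b) on (0.38, 0.25) = 0.38
¬A5 = 1 − 0.38 = 0.62
¬A3 = 1 − 0.25 = 0.75
¬A5 ∧ ¬A3 = min(a, b) on (0.62, 0.75) = 0.62
(¬A5 ∧ ¬A3) ∨ A3 = max(a, b) on (0.62, 0.25) = 0.62
(A5 ∨ (A3 ∧ A1)) ∧ ((¬A5 ∧ ¬A3) ∨ A3) = min(a, b) on (0.38, 0.62) = 0.38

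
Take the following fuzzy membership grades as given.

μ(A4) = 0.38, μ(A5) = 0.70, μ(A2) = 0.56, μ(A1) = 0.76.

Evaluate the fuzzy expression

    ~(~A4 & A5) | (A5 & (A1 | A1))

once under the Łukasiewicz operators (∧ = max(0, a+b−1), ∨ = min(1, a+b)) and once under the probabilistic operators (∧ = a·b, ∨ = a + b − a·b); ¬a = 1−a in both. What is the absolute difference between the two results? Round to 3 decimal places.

0.148

Under Łukasiewicz:
  ~A4 = 1 − 0.38 = 0.62
  ~A4 & A5 = max(0, a+b−1) on (0.62, 0.70) = 0.32
  ~(~A4 & A5) = 1 − 0.32 = 0.68
  A1 | A1 = min(1, a+b) on (0.76, 0.76) = 1.00
  A5 & (A1 | A1) = max(0, a+b−1) on (0.70, 1.00) = 0.70
  ~(~A4 & A5) | (A5 & (A1 | A1)) = min(1, a+b) on (0.68, 0.70) = 1.00
  → value = 1.0000
Under probabilistic:
  ~A4 = 1 − 0.3800 = 0.6200
  ~A4 & A5 = a·b on (0.6200, 0.7000) = 0.4340
  ~(~A4 & A5) = 1 − 0.4340 = 0.5660
  A1 | A1 = a + b − a·b on (0.7600, 0.7600) = 0.9424
  A5 & (A1 | A1) = a·b on (0.7000, 0.9424) = 0.6597
  ~(~A4 & A5) | (A5 & (A1 | A1)) = a + b − a·b on (0.5660, 0.6597) = 0.8523
  → value = 0.8523
|1.0000 − 0.8523| = 0.148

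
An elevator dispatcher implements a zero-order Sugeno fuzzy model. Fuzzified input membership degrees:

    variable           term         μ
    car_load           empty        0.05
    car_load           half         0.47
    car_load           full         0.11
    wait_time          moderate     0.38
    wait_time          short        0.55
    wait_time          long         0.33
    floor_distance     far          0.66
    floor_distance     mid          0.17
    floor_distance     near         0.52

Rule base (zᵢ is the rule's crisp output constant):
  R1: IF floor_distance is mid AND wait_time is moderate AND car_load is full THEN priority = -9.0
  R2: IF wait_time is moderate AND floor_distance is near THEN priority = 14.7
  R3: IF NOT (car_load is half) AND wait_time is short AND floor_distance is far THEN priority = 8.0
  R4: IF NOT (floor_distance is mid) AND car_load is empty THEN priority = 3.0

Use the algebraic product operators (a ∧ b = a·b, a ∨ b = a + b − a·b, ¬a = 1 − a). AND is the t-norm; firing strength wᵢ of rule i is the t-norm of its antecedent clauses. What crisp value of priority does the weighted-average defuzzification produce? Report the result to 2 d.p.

10.27

R1 (z=-9.0): mid=0.17, moderate=0.38, full=0.11; AND[a·b] → w = 0.0071
R2 (z=14.7): moderate=0.38, near=0.52; AND[a·b] → w = 0.1976
R3 (z=8.0): ¬half=1−0.47=0.53, short=0.55, far=0.66; AND[a·b] → w = 0.1924
R4 (z=3.0): ¬mid=1−0.17=0.83, empty=0.05; AND[a·b] → w = 0.0415
Weighted average = (0.0071·-9.0 + 0.1976·14.7 + 0.1924·8.0 + 0.0415·3.0) / (0.0071 + 0.1976 + 0.1924 + 0.0415)
  = 4.5044 / 0.4386 = 10.27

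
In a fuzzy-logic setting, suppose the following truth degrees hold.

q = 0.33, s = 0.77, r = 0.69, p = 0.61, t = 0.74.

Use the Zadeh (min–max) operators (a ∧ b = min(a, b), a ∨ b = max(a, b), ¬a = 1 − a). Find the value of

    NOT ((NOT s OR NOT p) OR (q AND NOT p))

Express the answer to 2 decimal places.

NOT s = 1 − 0.77 = 0.23
NOT p = 1 − 0.61 = 0.39
NOT s OR NOT p = max(a, b) on (0.23, 0.39) = 0.39
NOT p = 1 − 0.61 = 0.39
q AND NOT p = min(a, b) on (0.33, 0.39) = 0.33
(NOT s OR NOT p) OR (q AND NOT p) = max(a, b) on (0.39, 0.33) = 0.39
NOT ((NOT s OR NOT p) OR (q AND NOT p)) = 1 − 0.39 = 0.61

0.61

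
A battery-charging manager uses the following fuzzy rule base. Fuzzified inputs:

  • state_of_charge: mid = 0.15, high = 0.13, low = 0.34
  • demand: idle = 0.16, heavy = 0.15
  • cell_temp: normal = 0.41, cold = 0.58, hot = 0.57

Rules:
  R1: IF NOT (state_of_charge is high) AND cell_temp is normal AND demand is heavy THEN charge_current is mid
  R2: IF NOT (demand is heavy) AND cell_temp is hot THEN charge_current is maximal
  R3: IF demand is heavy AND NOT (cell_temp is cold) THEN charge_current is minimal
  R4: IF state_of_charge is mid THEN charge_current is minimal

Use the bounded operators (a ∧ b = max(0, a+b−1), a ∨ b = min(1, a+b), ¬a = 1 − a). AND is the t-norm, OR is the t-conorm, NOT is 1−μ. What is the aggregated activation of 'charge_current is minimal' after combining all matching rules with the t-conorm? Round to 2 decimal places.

R1: ¬high=1−0.13=0.87, normal=0.41, heavy=0.15; AND[max(0, a+b−1)] → w = 0.00
R2: ¬heavy=1−0.15=0.85, hot=0.57; AND[max(0, a+b−1)] → w = 0.42
R3: heavy=0.15, ¬cold=1−0.58=0.42; AND[max(0, a+b−1)] → w = 0.00
R4: mid=0.15 → w = 0.15
Rules with consequent 'minimal': {R3, R4} → strengths 0.00, 0.15
Aggregate via t-conorm [min(1, a+b)]: 0.15

0.15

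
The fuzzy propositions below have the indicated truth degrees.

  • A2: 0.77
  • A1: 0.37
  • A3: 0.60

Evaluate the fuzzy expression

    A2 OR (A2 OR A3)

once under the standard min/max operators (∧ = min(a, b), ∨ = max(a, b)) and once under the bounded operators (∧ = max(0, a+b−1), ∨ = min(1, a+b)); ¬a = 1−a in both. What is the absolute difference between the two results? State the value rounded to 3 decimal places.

Under standard min/max:
  A2 OR A3 = max(a, b) on (0.77, 0.60) = 0.77
  A2 OR (A2 OR A3) = max(a, b) on (0.77, 0.77) = 0.77
  → value = 0.7700
Under bounded:
  A2 OR A3 = min(1, a+b) on (0.77, 0.60) = 1.00
  A2 OR (A2 OR A3) = min(1, a+b) on (0.77, 1.00) = 1.00
  → value = 1.0000
|0.7700 − 1.0000| = 0.230

0.230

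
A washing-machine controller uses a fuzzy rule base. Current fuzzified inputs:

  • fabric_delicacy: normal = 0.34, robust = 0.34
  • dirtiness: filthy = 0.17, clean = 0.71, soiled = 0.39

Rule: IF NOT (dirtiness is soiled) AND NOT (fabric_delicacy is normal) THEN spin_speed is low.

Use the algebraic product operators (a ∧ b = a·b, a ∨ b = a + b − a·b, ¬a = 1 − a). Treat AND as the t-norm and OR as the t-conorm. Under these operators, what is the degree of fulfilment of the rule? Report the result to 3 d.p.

0.403

firing strength: ¬soiled=1−0.39=0.61, ¬normal=1−0.34=0.66; AND[a·b] → w = 0.4026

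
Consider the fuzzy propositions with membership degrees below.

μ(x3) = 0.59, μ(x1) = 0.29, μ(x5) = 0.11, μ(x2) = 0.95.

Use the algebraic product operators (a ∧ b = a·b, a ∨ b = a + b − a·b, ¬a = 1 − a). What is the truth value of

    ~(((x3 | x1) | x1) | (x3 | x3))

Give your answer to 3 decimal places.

x3 | x1 = a + b − a·b on (0.5900, 0.2900) = 0.7089
(x3 | x1) | x1 = a + b − a·b on (0.7089, 0.2900) = 0.7933
x3 | x3 = a + b − a·b on (0.5900, 0.5900) = 0.8319
((x3 | x1) | x1) | (x3 | x3) = a + b − a·b on (0.7933, 0.8319) = 0.9653
~(((x3 | x1) | x1) | (x3 | x3)) = 1 − 0.9653 = 0.0347

0.035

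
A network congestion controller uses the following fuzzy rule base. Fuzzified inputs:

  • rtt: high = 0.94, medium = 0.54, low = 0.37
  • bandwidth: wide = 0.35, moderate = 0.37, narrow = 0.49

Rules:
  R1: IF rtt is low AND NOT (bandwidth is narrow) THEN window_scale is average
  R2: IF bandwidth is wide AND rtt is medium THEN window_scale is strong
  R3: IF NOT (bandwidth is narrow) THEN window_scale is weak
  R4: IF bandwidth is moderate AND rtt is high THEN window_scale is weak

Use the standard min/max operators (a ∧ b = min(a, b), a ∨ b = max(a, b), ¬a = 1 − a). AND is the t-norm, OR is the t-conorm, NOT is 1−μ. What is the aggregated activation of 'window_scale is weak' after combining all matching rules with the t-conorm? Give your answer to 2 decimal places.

R1: low=0.37, ¬narrow=1−0.49=0.51; AND[min(a, b)] → w = 0.37
R2: wide=0.35, medium=0.54; AND[min(a, b)] → w = 0.35
R3: ¬narrow=1−0.49=0.51 → w = 0.51
R4: moderate=0.37, high=0.94; AND[min(a, b)] → w = 0.37
Rules with consequent 'weak': {R3, R4} → strengths 0.51, 0.37
Aggregate via t-conorm [max(a, b)]: 0.51

0.51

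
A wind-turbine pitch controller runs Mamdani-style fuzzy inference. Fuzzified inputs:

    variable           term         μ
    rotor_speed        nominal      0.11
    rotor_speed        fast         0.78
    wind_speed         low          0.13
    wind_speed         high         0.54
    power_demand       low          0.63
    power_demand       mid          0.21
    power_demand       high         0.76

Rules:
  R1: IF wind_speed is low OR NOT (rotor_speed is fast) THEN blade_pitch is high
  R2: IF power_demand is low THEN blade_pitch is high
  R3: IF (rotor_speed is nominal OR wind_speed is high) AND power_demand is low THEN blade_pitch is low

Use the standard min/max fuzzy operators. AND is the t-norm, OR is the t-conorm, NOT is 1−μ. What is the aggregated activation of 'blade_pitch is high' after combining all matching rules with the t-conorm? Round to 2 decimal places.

0.63

R1: low=0.13, ¬fast=1−0.78=0.22; OR[max(a, b)] → w = 0.22
R2: low=0.63 → w = 0.63
R3: (nominal=0.11 OR high=0.54) = 0.54; AND[min(a, b)] with low=0.63 → w = 0.54
Rules with consequent 'high': {R1, R2} → strengths 0.22, 0.63
Aggregate via t-conorm [max(a, b)]: 0.63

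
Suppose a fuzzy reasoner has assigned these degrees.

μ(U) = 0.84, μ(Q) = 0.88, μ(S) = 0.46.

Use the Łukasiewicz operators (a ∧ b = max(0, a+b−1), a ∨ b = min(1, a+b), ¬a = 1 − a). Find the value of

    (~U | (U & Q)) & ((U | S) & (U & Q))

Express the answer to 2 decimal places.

0.60

~U = 1 − 0.84 = 0.16
U & Q = max(0, a+b−1) on (0.84, 0.88) = 0.72
~U | (U & Q) = min(1, a+b) on (0.16, 0.72) = 0.88
U | S = min(1, a+b) on (0.84, 0.46) = 1.00
U & Q = max(0, a+b−1) on (0.84, 0.88) = 0.72
(U | S) & (U & Q) = max(0, a+b−1) on (1.00, 0.72) = 0.72
(~U | (U & Q)) & ((U | S) & (U & Q)) = max(0, a+b−1) on (0.88, 0.72) = 0.60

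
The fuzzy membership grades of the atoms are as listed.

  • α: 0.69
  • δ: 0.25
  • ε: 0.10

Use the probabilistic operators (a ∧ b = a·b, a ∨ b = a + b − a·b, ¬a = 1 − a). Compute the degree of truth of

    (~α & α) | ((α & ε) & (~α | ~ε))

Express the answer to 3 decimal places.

0.264

~α = 1 − 0.6900 = 0.3100
~α & α = a·b on (0.3100, 0.6900) = 0.2139
α & ε = a·b on (0.6900, 0.1000) = 0.0690
~α = 1 − 0.6900 = 0.3100
~ε = 1 − 0.1000 = 0.9000
~α | ~ε = a + b − a·b on (0.3100, 0.9000) = 0.9310
(α & ε) & (~α | ~ε) = a·b on (0.0690, 0.9310) = 0.0642
(~α & α) | ((α & ε) & (~α | ~ε)) = a + b − a·b on (0.2139, 0.0642) = 0.2644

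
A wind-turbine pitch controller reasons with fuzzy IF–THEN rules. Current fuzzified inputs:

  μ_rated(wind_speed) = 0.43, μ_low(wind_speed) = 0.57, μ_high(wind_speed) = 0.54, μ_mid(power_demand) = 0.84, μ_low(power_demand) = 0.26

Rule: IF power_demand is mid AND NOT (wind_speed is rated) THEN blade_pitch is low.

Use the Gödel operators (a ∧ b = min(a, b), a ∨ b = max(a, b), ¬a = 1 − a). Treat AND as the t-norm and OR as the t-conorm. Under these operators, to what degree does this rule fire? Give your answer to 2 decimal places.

0.57

firing strength: mid=0.84, ¬rated=1−0.43=0.57; AND[min(a, b)] → w = 0.57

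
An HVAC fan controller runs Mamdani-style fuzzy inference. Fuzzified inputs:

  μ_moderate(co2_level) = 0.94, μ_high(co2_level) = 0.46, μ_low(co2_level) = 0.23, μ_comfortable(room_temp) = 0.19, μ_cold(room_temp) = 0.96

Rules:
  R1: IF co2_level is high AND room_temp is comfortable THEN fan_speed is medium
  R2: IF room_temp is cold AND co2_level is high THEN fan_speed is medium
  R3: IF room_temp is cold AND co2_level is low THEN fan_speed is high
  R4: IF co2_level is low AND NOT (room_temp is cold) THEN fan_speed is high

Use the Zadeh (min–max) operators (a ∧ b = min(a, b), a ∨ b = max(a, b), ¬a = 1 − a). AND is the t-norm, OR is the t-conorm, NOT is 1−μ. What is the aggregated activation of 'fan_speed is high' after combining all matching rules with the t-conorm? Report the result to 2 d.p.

R1: high=0.46, comfortable=0.19; AND[min(a, b)] → w = 0.19
R2: cold=0.96, high=0.46; AND[min(a, b)] → w = 0.46
R3: cold=0.96, low=0.23; AND[min(a, b)] → w = 0.23
R4: low=0.23, ¬cold=1−0.96=0.04; AND[min(a, b)] → w = 0.04
Rules with consequent 'high': {R3, R4} → strengths 0.23, 0.04
Aggregate via t-conorm [max(a, b)]: 0.23

0.23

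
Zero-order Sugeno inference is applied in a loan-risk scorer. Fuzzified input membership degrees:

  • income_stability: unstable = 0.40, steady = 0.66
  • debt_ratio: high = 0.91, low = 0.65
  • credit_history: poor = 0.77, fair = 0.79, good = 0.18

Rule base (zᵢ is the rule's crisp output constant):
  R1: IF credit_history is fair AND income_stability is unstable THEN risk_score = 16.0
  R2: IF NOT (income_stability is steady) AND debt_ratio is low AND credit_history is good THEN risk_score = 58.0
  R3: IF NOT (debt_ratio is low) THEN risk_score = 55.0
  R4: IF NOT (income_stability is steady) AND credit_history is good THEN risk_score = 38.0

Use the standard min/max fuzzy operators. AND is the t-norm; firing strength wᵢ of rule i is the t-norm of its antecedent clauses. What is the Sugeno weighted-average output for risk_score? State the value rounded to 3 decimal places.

R1 (z=16.0): fair=0.79, unstable=0.40; AND[min(a, b)] → w = 0.40
R2 (z=58.0): ¬steady=1−0.66=0.34, low=0.65, good=0.18; AND[min(a, b)] → w = 0.18
R3 (z=55.0): ¬low=1−0.65=0.35 → w = 0.35
R4 (z=38.0): ¬steady=1−0.66=0.34, good=0.18; AND[min(a, b)] → w = 0.18
Weighted average = (0.40·16.0 + 0.18·58.0 + 0.35·55.0 + 0.18·38.0) / (0.40 + 0.18 + 0.35 + 0.18)
  = 42.9300 / 1.1100 = 38.676

38.676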